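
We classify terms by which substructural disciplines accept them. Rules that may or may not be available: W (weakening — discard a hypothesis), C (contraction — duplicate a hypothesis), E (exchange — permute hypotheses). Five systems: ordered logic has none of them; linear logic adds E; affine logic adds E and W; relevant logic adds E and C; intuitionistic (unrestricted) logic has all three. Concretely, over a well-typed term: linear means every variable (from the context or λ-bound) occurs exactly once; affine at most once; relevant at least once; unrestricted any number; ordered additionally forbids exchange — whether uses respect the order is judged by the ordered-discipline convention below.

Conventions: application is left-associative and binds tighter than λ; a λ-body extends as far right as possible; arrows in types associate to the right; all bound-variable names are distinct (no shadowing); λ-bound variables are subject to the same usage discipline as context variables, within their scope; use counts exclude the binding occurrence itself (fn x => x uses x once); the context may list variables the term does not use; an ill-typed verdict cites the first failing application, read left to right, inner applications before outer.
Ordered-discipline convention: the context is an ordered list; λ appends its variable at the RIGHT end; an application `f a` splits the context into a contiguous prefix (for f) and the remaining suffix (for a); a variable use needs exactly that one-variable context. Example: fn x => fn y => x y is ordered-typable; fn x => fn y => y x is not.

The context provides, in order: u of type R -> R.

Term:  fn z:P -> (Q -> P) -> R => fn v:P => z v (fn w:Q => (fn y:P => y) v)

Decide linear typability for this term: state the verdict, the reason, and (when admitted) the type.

no — uses contraction: v ×2; u, w left unused
usage: u: 0, z [bound]: 1, v [bound]: 2, w [bound]: 0, y [bound]: 1
uses in reading order: z, v, y, v
typing: well-typed at (P -> (Q -> P) -> R) -> P -> R
per-discipline verdicts: ordered ✗; linear ✗; affine ✗; relevant ✗; unrestricted ✓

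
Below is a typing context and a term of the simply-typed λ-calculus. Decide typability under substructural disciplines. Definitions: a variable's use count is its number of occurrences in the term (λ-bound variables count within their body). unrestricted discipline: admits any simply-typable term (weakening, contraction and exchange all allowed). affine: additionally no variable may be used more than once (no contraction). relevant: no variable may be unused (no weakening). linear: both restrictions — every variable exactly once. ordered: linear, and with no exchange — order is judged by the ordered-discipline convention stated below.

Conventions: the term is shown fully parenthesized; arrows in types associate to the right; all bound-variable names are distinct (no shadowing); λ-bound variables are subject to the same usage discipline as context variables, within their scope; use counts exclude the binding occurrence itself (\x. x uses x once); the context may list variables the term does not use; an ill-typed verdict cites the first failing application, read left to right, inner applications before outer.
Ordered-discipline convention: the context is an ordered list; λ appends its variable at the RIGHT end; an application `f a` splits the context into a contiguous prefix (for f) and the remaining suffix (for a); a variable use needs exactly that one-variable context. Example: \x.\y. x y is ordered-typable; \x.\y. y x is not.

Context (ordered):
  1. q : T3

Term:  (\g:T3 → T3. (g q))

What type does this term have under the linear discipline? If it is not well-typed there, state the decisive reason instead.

term : (T3 → T3) → T3
use counts: q ×1; g [bound] ×1
left-to-right use order: g, q
typing: well-typed — term : (T3 → T3) → T3
across the five disciplines: ordered ✗ | linear ✓ | affine ✓ | relevant ✓ | unrestricted ✓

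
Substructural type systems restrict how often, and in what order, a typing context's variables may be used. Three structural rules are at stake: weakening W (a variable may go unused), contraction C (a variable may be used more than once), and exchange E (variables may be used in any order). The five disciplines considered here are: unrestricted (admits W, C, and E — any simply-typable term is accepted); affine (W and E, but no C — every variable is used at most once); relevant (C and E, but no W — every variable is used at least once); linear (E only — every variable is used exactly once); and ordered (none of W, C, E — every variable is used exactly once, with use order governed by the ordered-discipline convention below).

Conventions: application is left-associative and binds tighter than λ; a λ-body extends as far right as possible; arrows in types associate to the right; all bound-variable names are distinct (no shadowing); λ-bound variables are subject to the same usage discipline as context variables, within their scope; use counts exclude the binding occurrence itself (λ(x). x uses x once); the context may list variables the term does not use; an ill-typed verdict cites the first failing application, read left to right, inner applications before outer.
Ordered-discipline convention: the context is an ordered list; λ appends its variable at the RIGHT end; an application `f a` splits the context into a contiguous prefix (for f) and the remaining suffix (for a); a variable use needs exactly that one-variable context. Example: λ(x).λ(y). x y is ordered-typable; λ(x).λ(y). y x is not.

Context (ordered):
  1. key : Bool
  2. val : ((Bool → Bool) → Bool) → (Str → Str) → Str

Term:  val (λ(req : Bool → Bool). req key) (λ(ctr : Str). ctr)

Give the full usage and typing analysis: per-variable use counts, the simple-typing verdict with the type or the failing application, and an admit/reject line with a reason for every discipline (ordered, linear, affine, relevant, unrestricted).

use counts: key=1, val=1, req (bound)=1, ctr (bound)=1
use order (left to right): val, req, key, ctr
typing: well-typed — term : Str
ordered: ✗ — no ordered split (uses run val, req, key, ctr)
linear: ✓ — key, val, req, ctr: one use apiece
affine: ✓ — none of key, val, req, ctr used more than once
relevant: ✓ — every one of key, val, req, ctr appears
unrestricted: ✓ — simply typable at Str; W, C, E all held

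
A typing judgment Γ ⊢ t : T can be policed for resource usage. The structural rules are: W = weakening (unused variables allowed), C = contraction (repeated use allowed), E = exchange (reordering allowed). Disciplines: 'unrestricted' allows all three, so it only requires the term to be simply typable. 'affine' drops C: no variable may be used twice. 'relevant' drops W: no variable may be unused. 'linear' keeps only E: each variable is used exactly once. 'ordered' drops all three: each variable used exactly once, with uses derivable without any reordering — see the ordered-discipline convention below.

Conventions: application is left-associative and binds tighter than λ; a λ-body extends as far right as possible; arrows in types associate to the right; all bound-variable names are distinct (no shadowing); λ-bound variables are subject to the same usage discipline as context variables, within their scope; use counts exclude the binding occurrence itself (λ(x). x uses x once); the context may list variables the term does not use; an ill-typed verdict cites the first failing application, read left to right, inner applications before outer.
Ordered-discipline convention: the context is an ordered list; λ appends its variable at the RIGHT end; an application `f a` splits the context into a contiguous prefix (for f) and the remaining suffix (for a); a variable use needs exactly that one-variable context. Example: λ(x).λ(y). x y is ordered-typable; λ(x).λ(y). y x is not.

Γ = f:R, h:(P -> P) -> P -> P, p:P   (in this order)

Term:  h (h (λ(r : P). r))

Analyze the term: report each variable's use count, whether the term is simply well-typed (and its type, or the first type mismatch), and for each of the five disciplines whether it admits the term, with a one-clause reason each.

use counts: f ×0, h ×2, p ×0, r (λ-bound) ×1
order of uses: h, h, r
typing: the term checks, with type P -> P
ordered ✗ (needs contraction — h ×2; f, p never used (weakening))
linear ✗ (needs contraction — h ×2; f, p never used (weakening))
affine ✗ (needs contraction — h ×2)
relevant ✗ (f, p never used (weakening))
unrestricted ✓ (simply typable at P -> P; W, C, E all held)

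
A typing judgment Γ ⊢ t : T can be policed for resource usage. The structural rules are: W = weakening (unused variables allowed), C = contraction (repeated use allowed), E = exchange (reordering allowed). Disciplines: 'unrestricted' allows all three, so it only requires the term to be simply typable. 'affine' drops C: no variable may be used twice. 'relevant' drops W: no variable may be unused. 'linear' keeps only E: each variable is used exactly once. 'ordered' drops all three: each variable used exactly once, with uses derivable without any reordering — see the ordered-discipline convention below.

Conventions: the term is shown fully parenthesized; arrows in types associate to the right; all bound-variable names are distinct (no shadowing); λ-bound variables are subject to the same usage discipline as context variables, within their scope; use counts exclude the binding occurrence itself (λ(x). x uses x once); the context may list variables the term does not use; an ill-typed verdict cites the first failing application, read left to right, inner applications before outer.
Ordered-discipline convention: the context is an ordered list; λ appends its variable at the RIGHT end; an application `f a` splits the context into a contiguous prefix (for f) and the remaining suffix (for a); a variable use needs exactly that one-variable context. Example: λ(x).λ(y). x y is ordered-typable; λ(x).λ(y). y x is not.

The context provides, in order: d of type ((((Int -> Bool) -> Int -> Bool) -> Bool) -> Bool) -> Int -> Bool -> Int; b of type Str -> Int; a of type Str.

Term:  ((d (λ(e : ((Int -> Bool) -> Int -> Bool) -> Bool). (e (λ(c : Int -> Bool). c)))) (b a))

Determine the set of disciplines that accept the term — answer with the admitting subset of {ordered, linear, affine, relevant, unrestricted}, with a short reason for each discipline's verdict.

admitted by: ordered, linear, affine, relevant, unrestricted
use counts: d: 1; b: 1; a: 1; e [bound]: 1; c [bound]: 1
left-to-right use order: d, e, c, b, a
typing: ✓ — Bool -> Int
ordered: ✓ — d, b, a, e, c: once each, no exchange needed
linear: ✓ — exactly-once usage across d, b, a, e, c
affine: ✓ — no duplicate uses among d, b, a, e, c
relevant: ✓ — every one of d, b, a, e, c appears
unrestricted: ✓ — well-typed at Bool -> Int; no restrictions here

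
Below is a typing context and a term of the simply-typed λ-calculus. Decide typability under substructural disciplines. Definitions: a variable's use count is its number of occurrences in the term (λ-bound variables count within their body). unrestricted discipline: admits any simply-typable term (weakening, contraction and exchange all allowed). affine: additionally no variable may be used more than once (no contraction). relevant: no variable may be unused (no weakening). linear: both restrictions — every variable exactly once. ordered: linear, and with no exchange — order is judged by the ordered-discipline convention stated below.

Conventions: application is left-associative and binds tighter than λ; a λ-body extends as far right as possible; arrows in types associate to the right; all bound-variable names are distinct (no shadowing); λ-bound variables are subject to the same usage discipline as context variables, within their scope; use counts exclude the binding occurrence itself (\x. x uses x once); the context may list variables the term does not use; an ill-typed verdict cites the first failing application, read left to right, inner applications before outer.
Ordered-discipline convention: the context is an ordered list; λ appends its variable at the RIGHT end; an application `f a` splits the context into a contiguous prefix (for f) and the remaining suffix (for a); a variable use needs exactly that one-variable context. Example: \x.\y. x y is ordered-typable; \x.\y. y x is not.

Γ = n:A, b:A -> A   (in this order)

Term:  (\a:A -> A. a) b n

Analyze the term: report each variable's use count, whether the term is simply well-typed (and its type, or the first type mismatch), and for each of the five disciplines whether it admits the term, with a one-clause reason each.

use counts: n ×1; b ×1; a [bound] ×1
order of uses: a, b, n
typing: the term checks, with type A
ordered ✗ (use order a, b, n needs exchange)
linear ✓ (each of n, b, a used exactly once)
affine ✓ (n, b, a: no repeats, contraction unneeded)
relevant ✓ (none of n, b, a goes unused)
unrestricted ✓ (type-checks (A) and nothing is barred)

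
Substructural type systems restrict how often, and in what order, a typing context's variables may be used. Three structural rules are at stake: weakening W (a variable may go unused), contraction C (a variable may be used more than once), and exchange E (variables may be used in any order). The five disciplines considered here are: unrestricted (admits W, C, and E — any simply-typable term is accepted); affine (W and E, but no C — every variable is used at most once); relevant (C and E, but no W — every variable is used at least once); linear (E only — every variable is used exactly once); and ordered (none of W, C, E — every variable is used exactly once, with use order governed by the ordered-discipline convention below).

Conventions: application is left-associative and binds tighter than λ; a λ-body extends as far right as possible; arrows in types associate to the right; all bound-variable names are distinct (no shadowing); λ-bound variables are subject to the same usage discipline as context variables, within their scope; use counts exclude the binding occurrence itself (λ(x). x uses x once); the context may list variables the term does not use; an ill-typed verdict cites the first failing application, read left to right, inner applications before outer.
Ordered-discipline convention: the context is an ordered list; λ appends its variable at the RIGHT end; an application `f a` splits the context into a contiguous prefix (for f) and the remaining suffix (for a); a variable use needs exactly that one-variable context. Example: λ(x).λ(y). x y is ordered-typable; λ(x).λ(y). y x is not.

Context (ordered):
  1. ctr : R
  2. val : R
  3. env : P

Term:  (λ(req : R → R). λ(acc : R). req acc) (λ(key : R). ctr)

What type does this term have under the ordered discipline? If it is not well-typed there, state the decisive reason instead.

not well-typed under ordered — unused: val, env, key — weakening required
counts: ctr ×1; val ×0; env ×0; req [bound] ×1; acc [bound] ×1; key [bound] ×0
order of uses: req, acc, ctr
typing: ✓ — R → R
summary: ordered ✗, linear ✗, affine ✓, relevant ✗, unrestricted ✓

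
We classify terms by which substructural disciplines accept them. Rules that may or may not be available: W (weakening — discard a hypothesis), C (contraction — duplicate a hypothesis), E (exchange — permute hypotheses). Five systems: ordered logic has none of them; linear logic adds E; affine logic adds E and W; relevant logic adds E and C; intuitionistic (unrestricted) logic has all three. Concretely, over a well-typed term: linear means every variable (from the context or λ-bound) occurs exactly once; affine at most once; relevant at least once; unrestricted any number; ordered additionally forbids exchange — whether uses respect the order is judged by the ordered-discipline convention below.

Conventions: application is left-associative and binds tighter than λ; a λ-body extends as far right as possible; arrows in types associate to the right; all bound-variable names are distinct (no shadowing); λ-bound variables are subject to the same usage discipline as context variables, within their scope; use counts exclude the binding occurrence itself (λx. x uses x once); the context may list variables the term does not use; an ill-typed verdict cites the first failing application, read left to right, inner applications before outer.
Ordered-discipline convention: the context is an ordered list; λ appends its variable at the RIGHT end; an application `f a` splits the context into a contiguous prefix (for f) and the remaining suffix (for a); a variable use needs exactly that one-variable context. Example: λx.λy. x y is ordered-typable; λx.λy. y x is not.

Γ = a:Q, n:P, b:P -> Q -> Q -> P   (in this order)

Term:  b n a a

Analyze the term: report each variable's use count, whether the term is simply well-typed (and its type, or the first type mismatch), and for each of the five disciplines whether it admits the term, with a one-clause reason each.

counts: a ×2; n ×1; b ×1
uses in reading order: b, n, a, a
typing: well-typed at P
ordered: ✗ — uses contraction: a ×2
linear: ✗ — uses contraction: a ×2
affine: ✗ — uses contraction: a ×2
relevant: ✓ — a, n, b: all used, weakening unneeded
unrestricted: ✓ — simply typable at P; W, C, E all held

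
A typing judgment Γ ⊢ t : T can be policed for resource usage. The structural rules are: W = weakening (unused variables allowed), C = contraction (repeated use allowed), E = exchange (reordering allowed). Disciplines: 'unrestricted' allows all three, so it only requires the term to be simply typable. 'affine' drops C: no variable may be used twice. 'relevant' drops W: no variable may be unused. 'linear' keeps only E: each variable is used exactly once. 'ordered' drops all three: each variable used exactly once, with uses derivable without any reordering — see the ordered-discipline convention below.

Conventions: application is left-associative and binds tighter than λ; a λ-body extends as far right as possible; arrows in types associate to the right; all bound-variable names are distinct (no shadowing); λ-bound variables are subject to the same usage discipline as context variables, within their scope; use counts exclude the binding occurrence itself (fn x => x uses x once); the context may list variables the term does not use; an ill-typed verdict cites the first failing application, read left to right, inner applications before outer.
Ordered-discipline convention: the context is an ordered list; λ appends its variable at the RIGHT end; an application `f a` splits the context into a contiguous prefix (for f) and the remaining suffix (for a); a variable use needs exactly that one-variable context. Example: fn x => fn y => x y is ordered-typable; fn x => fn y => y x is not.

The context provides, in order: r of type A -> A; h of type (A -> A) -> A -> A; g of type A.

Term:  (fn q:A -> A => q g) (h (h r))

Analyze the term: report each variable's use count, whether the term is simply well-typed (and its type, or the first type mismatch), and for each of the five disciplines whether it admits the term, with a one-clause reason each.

usage: r: 1, h: 2, g: 1, q (λ-bound): 1
uses in reading order: q, g, h, h, r
typing: well-typed at A
ordered: ✗ — h ×2 used more than once (contraction)
linear: ✗ — h ×2 used more than once (contraction)
affine: ✗ — h ×2 used more than once (contraction)
relevant: ✓ — every one of r, h, g, q appears
unrestricted: ✓ — well-typed at A; no restrictions here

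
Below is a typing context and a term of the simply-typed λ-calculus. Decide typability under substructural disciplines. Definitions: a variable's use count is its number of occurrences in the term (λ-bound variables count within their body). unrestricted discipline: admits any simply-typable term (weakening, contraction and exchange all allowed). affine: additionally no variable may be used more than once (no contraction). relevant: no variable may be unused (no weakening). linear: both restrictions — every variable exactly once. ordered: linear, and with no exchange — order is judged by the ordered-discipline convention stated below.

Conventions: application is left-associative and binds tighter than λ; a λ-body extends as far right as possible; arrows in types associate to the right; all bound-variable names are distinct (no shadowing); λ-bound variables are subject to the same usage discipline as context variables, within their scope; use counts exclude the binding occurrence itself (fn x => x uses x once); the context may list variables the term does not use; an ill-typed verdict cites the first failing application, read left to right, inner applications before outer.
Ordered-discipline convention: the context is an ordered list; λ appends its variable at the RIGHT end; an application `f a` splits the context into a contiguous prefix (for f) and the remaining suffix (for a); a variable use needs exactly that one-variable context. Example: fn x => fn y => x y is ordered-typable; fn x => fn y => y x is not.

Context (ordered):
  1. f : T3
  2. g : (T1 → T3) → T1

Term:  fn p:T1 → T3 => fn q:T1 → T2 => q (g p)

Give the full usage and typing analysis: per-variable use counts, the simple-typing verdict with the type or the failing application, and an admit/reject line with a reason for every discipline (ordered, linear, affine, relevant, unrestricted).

counts: f: 0; g: 1; p [bound]: 1; q [bound]: 1
uses in reading order: q, g, p
typing: the term checks, with type (T1 → T3) → (T1 → T2) → T2
ordered ✗ (f never used (weakening))
linear ✗ (f never used (weakening))
affine ✓ (no duplicate uses among f, g, p, q)
relevant ✗ (f never used (weakening))
unrestricted ✓ (simply typable at (T1 → T3) → (T1 → T2) → T2; W, C, E all held)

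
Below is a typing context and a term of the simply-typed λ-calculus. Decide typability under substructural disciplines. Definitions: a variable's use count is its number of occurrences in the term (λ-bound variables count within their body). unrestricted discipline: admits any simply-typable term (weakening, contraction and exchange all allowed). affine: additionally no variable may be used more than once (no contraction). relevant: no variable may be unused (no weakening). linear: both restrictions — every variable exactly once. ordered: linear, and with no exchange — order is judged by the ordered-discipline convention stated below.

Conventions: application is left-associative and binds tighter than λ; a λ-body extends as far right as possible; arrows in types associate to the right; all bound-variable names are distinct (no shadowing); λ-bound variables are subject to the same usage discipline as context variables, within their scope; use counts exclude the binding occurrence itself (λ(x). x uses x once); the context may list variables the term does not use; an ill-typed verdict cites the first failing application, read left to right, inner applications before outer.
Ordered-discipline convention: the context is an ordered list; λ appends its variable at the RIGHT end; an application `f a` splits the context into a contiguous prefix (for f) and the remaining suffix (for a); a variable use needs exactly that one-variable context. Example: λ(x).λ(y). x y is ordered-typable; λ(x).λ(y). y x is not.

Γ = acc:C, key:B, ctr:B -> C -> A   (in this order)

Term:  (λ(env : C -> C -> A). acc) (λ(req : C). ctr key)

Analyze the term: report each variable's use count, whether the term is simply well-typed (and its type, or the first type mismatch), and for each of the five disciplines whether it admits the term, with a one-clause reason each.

usage: acc: 1×, key: 1×, ctr: 1×, env [bound]: 0×, req [bound]: 0×
order of uses: acc, ctr, key
typing: the term checks, with type C
ordered ✗ (needs weakening: env, req unused)
linear ✗ (needs weakening: env, req unused)
affine ✓ (no duplicate uses among acc, key, ctr, env, req)
relevant ✗ (needs weakening: env, req unused)
unrestricted ✓ (simply typable at C; W, C, E all held)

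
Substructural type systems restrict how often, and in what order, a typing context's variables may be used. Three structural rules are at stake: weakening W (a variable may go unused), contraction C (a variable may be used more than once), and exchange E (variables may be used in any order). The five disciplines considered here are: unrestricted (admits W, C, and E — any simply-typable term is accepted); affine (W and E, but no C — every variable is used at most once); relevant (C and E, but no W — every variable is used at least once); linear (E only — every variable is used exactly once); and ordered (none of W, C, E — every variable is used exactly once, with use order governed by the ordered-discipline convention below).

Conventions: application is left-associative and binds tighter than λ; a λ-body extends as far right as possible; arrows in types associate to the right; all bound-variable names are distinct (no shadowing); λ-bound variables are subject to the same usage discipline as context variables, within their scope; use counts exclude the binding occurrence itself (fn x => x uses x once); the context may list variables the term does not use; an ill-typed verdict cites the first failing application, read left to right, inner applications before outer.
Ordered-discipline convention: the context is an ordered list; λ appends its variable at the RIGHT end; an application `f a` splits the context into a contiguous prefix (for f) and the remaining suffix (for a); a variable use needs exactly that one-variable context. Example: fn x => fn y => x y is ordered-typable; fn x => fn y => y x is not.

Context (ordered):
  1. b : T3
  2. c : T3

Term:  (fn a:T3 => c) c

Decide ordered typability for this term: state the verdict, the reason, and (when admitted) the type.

no — c ×2 used more than once (contraction); b, a never used (weakening)
variable uses: b: 0×; c: 2×; a (bound): 0×
order of uses: c, c
typing: ✓ — T3
across the five disciplines: ordered ✗, linear ✗, affine ✗, relevant ✗, unrestricted ✓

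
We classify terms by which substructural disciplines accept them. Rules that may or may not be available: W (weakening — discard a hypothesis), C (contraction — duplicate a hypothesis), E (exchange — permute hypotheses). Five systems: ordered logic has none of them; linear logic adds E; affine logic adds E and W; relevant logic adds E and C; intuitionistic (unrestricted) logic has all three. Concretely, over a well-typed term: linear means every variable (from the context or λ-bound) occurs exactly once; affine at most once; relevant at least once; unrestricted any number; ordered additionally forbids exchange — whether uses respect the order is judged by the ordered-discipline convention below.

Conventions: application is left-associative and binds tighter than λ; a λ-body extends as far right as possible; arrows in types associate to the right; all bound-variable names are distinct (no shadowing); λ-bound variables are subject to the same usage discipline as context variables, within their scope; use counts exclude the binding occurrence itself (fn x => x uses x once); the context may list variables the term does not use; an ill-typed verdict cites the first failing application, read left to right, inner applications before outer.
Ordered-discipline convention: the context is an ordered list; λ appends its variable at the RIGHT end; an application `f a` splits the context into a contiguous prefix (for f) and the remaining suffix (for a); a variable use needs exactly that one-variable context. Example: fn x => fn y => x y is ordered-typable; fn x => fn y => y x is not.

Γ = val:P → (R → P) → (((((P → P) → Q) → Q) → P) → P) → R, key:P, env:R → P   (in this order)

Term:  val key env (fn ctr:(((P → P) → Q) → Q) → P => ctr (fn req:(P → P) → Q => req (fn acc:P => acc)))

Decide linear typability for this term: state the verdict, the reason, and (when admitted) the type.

yes — exactly-once usage across val, key, env, ctr, req, acc; term : R
counts: val=1; key=1; env=1; ctr (λ-bound)=1; req (λ-bound)=1; acc (λ-bound)=1
left-to-right use order: val, key, env, ctr, req, acc
typing: ✓ — R
all disciplines: ordered ✓; linear ✓; affine ✓; relevant ✓; unrestricted ✓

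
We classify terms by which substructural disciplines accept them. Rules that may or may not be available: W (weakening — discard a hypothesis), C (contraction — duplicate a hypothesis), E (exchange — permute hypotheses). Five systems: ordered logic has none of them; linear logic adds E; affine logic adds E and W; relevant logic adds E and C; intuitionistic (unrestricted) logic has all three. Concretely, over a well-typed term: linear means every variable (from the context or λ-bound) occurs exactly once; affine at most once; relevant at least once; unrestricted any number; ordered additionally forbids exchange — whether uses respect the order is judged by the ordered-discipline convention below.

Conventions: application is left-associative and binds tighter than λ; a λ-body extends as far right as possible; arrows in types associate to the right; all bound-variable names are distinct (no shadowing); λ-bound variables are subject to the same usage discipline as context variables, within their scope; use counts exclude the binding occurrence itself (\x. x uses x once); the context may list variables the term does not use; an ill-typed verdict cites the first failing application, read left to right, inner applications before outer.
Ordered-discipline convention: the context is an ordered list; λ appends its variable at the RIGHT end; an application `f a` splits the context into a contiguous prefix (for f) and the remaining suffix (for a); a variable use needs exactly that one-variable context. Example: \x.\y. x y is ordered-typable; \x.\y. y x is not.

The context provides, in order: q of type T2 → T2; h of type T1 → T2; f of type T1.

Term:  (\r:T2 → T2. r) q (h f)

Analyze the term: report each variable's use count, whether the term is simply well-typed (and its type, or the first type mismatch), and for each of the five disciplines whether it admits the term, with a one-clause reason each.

counts: q: 1×; h: 1×; f: 1×; r (λ-bound): 1×
uses in reading order: r, q, h, f
typing: well-typed — term : T2
ordered ✓ (single-use (q, h, f, r), ordered derivation ok)
linear ✓ (single use per variable (q, h, f, r))
affine ✓ (at most one use each (q, h, f, r))
relevant ✓ (q, h, f, r: all used, weakening unneeded)
unrestricted ✓ (type-checks (T2) and nothing is barred)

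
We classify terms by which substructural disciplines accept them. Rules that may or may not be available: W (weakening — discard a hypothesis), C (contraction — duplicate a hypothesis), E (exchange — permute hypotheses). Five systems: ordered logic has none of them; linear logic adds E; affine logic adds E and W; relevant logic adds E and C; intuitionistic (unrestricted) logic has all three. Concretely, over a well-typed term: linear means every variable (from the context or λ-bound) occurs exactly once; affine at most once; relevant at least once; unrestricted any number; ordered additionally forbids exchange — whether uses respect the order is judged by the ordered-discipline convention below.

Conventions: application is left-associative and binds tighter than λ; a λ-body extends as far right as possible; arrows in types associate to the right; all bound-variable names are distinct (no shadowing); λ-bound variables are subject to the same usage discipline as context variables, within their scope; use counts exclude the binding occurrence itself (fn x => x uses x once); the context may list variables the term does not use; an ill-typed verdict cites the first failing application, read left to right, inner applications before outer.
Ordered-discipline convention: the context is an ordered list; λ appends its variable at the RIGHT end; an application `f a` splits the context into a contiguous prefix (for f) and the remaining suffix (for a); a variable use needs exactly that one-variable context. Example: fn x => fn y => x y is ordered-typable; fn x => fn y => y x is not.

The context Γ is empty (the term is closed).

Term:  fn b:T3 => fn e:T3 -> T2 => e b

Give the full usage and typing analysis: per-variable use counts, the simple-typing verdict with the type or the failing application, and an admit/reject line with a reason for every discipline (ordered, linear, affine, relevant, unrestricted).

variable uses: b (λ-bound) ×1, e (λ-bound) ×1
uses in reading order: e, b
typing: well-typed — term : T3 -> (T3 -> T2) -> T2
ordered: ✗ — needs exchange: uses follow e, b
linear: ✓ — each of b, e used exactly once
affine: ✓ — no duplicate uses among b, e
relevant: ✓ — every one of b, e appears
unrestricted: ✓ — simply typable at T3 -> (T3 -> T2) -> T2; W, C, E all held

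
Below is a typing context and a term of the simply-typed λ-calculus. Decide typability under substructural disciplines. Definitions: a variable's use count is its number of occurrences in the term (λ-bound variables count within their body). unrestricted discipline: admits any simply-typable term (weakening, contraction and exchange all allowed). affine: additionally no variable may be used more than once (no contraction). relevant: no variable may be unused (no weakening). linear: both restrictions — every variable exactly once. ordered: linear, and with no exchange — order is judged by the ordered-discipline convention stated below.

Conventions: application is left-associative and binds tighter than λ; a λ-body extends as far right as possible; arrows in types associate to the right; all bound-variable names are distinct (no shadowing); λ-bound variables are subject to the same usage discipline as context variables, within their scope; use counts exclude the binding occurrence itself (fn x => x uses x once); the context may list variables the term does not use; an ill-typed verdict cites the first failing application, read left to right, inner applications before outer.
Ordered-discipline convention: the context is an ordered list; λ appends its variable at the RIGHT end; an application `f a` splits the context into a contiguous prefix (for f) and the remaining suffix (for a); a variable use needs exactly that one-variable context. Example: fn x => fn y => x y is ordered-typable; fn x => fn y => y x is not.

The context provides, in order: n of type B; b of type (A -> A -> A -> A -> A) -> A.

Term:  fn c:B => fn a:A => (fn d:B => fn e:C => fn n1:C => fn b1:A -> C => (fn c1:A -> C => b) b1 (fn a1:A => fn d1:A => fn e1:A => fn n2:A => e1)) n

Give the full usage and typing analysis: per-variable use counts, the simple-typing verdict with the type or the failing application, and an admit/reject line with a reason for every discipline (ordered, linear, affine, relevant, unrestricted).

variable uses: n ×1, b ×1, c [bound] ×0, a [bound] ×0, d [bound] ×0, e [bound] ×0, n1 [bound] ×0, b1 [bound] ×1, c1 [bound] ×0, a1 [bound] ×0, d1 [bound] ×0, e1 [bound] ×1, n2 [bound] ×0
left-to-right use order: b, b1, e1, n
typing: well-typed at B -> A -> C -> C -> (A -> C) -> A
ordered: ✗ — unused: c, a, d, e, n1, c1, a1, d1, n2 — weakening required
linear: ✗ — unused: c, a, d, e, n1, c1, a1, d1, n2 — weakening required
affine: ✓ — at most one use each (n, b, c, a, d, e, n1, b1, c1, a1, d1, e1, n2)
relevant: ✗ — unused: c, a, d, e, n1, c1, a1, d1, n2 — weakening required
unrestricted: ✓ — well-typed at B -> A -> C -> C -> (A -> C) -> A; no restrictions here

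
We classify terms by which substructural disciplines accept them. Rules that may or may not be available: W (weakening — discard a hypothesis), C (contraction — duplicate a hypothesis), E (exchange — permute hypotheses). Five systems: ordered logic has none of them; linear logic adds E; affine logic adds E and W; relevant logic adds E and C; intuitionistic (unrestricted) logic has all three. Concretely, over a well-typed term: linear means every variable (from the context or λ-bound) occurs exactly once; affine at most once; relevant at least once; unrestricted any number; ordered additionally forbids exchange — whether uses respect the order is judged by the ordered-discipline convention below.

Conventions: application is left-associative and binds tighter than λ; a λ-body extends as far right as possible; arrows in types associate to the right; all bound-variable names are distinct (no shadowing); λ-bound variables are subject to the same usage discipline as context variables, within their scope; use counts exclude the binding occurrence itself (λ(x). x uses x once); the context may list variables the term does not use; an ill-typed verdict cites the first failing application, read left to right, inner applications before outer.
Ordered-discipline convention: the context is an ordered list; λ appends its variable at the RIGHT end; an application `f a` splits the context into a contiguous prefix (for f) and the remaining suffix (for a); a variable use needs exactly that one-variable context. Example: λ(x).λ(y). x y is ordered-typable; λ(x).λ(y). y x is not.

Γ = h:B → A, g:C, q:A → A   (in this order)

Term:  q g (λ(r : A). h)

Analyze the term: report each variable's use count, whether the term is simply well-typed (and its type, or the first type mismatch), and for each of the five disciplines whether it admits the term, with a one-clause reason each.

use counts: h: 1×; g: 1×; q: 1×; r (bound): 0×
use order (left to right): q, g, h
typing: ill-typed: a function awaiting A gets C
ordered ✗ (the type mismatch rejects it)
linear ✗ (not simply typable)
affine ✗ (fails simple typing)
relevant ✗ (a type mismatch blocks all five)
unrestricted ✗ (the type mismatch rejects it)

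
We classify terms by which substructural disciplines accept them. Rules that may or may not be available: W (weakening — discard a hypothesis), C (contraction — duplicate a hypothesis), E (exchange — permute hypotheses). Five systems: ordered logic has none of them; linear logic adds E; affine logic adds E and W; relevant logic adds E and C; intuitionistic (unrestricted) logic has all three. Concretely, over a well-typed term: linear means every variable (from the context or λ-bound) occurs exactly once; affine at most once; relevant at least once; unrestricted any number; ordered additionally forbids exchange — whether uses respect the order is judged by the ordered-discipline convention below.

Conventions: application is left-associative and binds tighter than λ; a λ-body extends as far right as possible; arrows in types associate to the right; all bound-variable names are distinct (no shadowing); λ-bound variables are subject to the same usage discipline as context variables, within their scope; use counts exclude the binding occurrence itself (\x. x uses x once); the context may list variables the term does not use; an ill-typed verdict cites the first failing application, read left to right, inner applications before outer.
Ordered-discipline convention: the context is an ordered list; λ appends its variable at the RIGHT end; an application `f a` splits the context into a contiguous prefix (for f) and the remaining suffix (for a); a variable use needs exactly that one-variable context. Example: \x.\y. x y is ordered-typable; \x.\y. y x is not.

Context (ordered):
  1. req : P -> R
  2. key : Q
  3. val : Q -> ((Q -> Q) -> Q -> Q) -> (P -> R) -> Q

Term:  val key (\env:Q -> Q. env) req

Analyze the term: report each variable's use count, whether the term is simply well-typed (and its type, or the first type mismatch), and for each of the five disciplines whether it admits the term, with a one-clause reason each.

use counts: req ×1, key ×1, val ×1, env (bound) ×1
left-to-right use order: val, key, env, req
typing: ✓ — Q
ordered: ✗ — needs exchange: uses follow val, key, env, req
linear: ✓ — req, key, val, env: one use apiece
affine: ✓ — no duplicate uses among req, key, val, env
relevant: ✓ — req, key, val, env: all used, weakening unneeded
unrestricted: ✓ — type-checks (Q) and nothing is barred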